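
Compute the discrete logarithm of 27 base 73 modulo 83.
78

Baby-step giant-step with step n = ⌈√83⌉ = 10.
Baby steps 73^j mod 83 (j:value) for j=0..9: 0:1, 1:73, 2:17, 3:79, 4:40, 5:15, 6:16, 7:6, 8:23, 9:19.
Giant-step multiplier: 73^(-10) ≡ 73^(82-10) = 73^72 ≡ 38 (mod 83).
Giant steps γ_i = 27·38^i mod 83: γ_0=27, γ_1=30, γ_2=61, γ_3=77, γ_4=21, γ_5=51, γ_6=29, γ_7=23 (in table at j=8).
x = i·n + j = 7·10 + 8 = 78.
Check: 73^78 ≡ 27 (mod 83).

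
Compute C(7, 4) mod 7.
0

Using Lucas' theorem:
Write n=7 and k=4 in base 7:
n in base 7: [1, 0]
k in base 7: [0, 4]
C(7,4) mod 7 = ∏ C(n_i, k_i) mod 7
Digit binomials (mod 7): C(1,0) = 1; C(0,4) = 0 (k_i > n_i)
Product: 1 × 0 = 0 ≡ 0 (mod 7)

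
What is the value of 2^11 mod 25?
23

Repeated squaring. Binary of 11 = 1011.
2^1 ≡ 2 (mod 25); 2^2 ≡ 4 (mod 25); 2^4 ≡ 16 (mod 25); 2^8 ≡ 6 (mod 25)
2^11 = 2^1 × 2^2 × 2^8 ≡ 23 (mod 25)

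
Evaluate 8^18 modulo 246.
148

Repeated squaring. Binary of 18 = 10010.
8^1 ≡ 8 (mod 246); 8^2 ≡ 64 (mod 246); 8^4 ≡ 160 (mod 246); 8^8 ≡ 16 (mod 246); 8^16 ≡ 10 (mod 246)
8^18 = 8^2 × 8^16 ≡ 148 (mod 246)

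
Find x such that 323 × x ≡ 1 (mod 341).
322

gcd(323, 341) = 1, so the inverse exists.
Extended Euclidean algorithm on (341, 323):
341 = 1 × 323 + 18  ⟹  18 = (1)·341 + (-1)·323
323 = 17 × 18 + 17  ⟹  17 = (-17)·341 + (18)·323
18 = 1 × 17 + 1  ⟹  1 = (18)·341 + (-19)·323
So (-19)·323 ≡ 1 (mod 341), i.e. 323^(-1) ≡ -19 ≡ 322 (mod 341).
Check: 323 × 322 = 104006 ≡ 1 (mod 341)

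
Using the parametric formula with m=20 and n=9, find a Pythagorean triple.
(319, 360, 481)

Euclid's formula: a = m² - n², b = 2mn, c = m² + n²
m = 20, n = 9
a = 20² - 9² = 400 - 81 = 319
b = 2 × 20 × 9 = 360
c = 20² + 9² = 400 + 81 = 481
Verification: 319² + 360² = 101761 + 129600 = 231361 = 481² ✓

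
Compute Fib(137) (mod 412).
185

Matrix identity: Q^n = [[F_(n+1), F_n], [F_n, F_(n-1)]] with Q = [[1,1],[1,0]].
n = 137 = 10001001₂. Square-and-multiply, entries mod 412:
Q^1 = [[1,1],[1,0]]
Q^2 = (Q^1)² = [[2,1],[1,1]]
Q^4 = (Q^2)² = [[5,3],[3,2]]
Q^8 = (Q^4)² = [[34,21],[21,13]]
Q^17 = (Q^8)²·Q = [[112,361],[361,163]]
Q^34 = (Q^17)² = [[313,395],[395,330]]
Q^68 = (Q^34)² = [[202,193],[193,9]]
Q^137 = (Q^68)²·Q = [[120,185],[185,347]]
F_137 mod 412 = Q^137[0][1] = 185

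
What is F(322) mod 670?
641

Matrix identity: Q^n = [[F_(n+1), F_n], [F_n, F_(n-1)]] with Q = [[1,1],[1,0]].
n = 322 = 101000010₂. Square-and-multiply, entries mod 670:
Q^1 = [[1,1],[1,0]]
Q^2 = (Q^1)² = [[2,1],[1,1]]
Q^5 = (Q^2)²·Q = [[8,5],[5,3]]
Q^10 = (Q^5)² = [[89,55],[55,34]]
Q^20 = (Q^10)² = [[226,65],[65,161]]
Q^40 = (Q^20)² = [[361,365],[365,666]]
Q^80 = (Q^40)² = [[236,325],[325,581]]
Q^161 = (Q^80)²·Q = [[56,521],[521,205]]
Q^322 = (Q^161)² = [[547,641],[641,576]]
F_322 mod 670 = Q^322[0][1] = 641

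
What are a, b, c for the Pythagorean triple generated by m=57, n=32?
(2225, 3648, 4273)

Euclid's formula: a = m² - n², b = 2mn, c = m² + n²
m = 57, n = 32
a = 57² - 32² = 3249 - 1024 = 2225
b = 2 × 57 × 32 = 3648
c = 57² + 32² = 3249 + 1024 = 4273
Verification: 2225² + 3648² = 4950625 + 13307904 = 18258529 = 4273² ✓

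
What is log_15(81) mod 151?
18

Baby-step giant-step with step n = ⌈√151⌉ = 13.
Baby steps 15^j mod 151 (j:value) for j=0..12: 0:1, 1:15, 2:74, 3:53, 4:40, 5:147, 6:91, 7:6, 8:90, 9:142, 10:16, 11:89, 12:127.
Giant-step multiplier: 15^(-13) ≡ 15^(150-13) = 15^137 ≡ 13 (mod 151).
Giant steps γ_i = 81·13^i mod 151: γ_0=81, γ_1=147 (in table at j=5).
x = i·n + j = 1·13 + 5 = 18.
Check: 15^18 ≡ 81 (mod 151).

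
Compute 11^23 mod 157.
71

Repeated squaring. Binary of 23 = 10111.
11^1 ≡ 11 (mod 157); 11^2 ≡ 121 (mod 157); 11^4 ≡ 40 (mod 157); 11^8 ≡ 30 (mod 157); 11^16 ≡ 115 (mod 157)
11^23 = 11^1 × 11^2 × 11^4 × 11^16 ≡ 71 (mod 157)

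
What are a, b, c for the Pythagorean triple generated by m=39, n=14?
(1325, 1092, 1717)

Euclid's formula: a = m² - n², b = 2mn, c = m² + n²
m = 39, n = 14
a = 39² - 14² = 1521 - 196 = 1325
b = 2 × 39 × 14 = 1092
c = 39² + 14² = 1521 + 196 = 1717
Verification: 1325² + 1092² = 1755625 + 1192464 = 2948089 = 1717² ✓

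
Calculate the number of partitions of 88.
44108109

p(n) counts ways to write n as a sum of positive integers (order ignored).
Euler's pentagonal recurrence: p(k) = p(k-1) + p(k-2) - p(k-5) - p(k-7) + p(k-12) + p(k-15) - ... (offsets j(3j∓1)/2, signs ++--, p(0)=1, p(<0)=0).
DP table for k = 0..87: p(0)=1, p(1)=1, p(2)=2, p(3)=3, p(4)=5, p(5)=7, p(6)=11, p(7)=15, p(8)=22, p(9)=30, p(10)=42, p(11)=56, p(12)=77, p(13)=101, p(14)=135, p(15)=176, p(16)=231, p(17)=297, p(18)=385, p(19)=490, p(20)=627, p(21)=792, p(22)=1002, p(23)=1255, p(24)=1575, p(25)=1958, p(26)=2436, p(27)=3010, p(28)=3718, p(29)=4565, p(30)=5604, p(31)=6842, p(32)=8349, p(33)=10143, p(34)=12310, p(35)=14883, p(36)=17977, p(37)=21637, p(38)=26015, p(39)=31185, p(40)=37338, p(41)=44583, p(42)=53174, p(43)=63261, p(44)=75175, p(45)=89134, p(46)=105558, p(47)=124754, p(48)=147273, p(49)=173525, p(50)=204226, p(51)=239943, p(52)=281589, p(53)=329931, p(54)=386155, p(55)=451276, p(56)=526823, p(57)=614154, p(58)=715220, p(59)=831820, p(60)=966467, p(61)=1121505, p(62)=1300156, p(63)=1505499, p(64)=1741630, p(65)=2012558, p(66)=2323520, p(67)=2679689, p(68)=3087735, p(69)=3554345, p(70)=4087968, p(71)=4697205, p(72)=5392783, p(73)=6185689, p(74)=7089500, p(75)=8118264, p(76)=9289091, p(77)=10619863, p(78)=12132164, p(79)=13848650, p(80)=15796476, p(81)=18004327, p(82)=20506255, p(83)=23338469, p(84)=26543660, p(85)=30167357, p(86)=34262962, p(87)=38887673.
Final step: p(88) = p(87) + p(86) - p(83) - p(81) + p(76) + p(73) - p(66) - p(62) + p(53) + p(48) - p(37) - p(31) + p(18) + p(11)
= 38887673 + 34262962 - 23338469 - 18004327 + 9289091 + 6185689 - 2323520 - 1300156 + 329931 + 147273 - 21637 - 6842 + 385 + 56
= 44108109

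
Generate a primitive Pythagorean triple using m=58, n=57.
(115, 6612, 6613)

Euclid's formula: a = m² - n², b = 2mn, c = m² + n²
m = 58, n = 57
a = 58² - 57² = 3364 - 3249 = 115
b = 2 × 58 × 57 = 6612
c = 58² + 57² = 3364 + 3249 = 6613
Verification: 115² + 6612² = 13225 + 43718544 = 43731769 = 6613² ✓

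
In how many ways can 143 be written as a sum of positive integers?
20390982757

p(n) counts ways to write n as a sum of positive integers (order ignored).
Euler's pentagonal recurrence: p(k) = p(k-1) + p(k-2) - p(k-5) - p(k-7) + p(k-12) + p(k-15) - ... (offsets j(3j∓1)/2, signs ++--, p(0)=1, p(<0)=0).
DP table for k = 0..142: p(0)=1, p(1)=1, p(2)=2, p(3)=3, p(4)=5, p(5)=7, p(6)=11, p(7)=15, p(8)=22, p(9)=30, p(10)=42, p(11)=56, p(12)=77, p(13)=101, p(14)=135, p(15)=176, p(16)=231, p(17)=297, p(18)=385, p(19)=490, p(20)=627, p(21)=792, p(22)=1002, p(23)=1255, p(24)=1575, p(25)=1958, p(26)=2436, p(27)=3010, p(28)=3718, p(29)=4565, p(30)=5604, p(31)=6842, p(32)=8349, p(33)=10143, p(34)=12310, p(35)=14883, p(36)=17977, p(37)=21637, p(38)=26015, p(39)=31185, p(40)=37338, p(41)=44583, p(42)=53174, p(43)=63261, p(44)=75175, p(45)=89134, p(46)=105558, p(47)=124754, p(48)=147273, p(49)=173525, p(50)=204226, p(51)=239943, p(52)=281589, p(53)=329931, p(54)=386155, p(55)=451276, p(56)=526823, p(57)=614154, p(58)=715220, p(59)=831820, p(60)=966467, p(61)=1121505, p(62)=1300156, p(63)=1505499, p(64)=1741630, p(65)=2012558, p(66)=2323520, p(67)=2679689, p(68)=3087735, p(69)=3554345, p(70)=4087968, p(71)=4697205, p(72)=5392783, p(73)=6185689, p(74)=7089500, p(75)=8118264, p(76)=9289091, p(77)=10619863, p(78)=12132164, p(79)=13848650, p(80)=15796476, p(81)=18004327, p(82)=20506255, p(83)=23338469, p(84)=26543660, p(85)=30167357, p(86)=34262962, p(87)=38887673, p(88)=44108109, p(89)=49995925, p(90)=56634173, p(91)=64112359, p(92)=72533807, p(93)=82010177, p(94)=92669720, p(95)=104651419, p(96)=118114304, p(97)=133230930, p(98)=150198136, p(99)=169229875, p(100)=190569292, p(101)=214481126, p(102)=241265379, p(103)=271248950, p(104)=304801365, p(105)=342325709, p(106)=384276336, p(107)=431149389, p(108)=483502844, p(109)=541946240, p(110)=607163746, p(111)=679903203, p(112)=761002156, p(113)=851376628, p(114)=952050665, p(115)=1064144451, p(116)=1188908248, p(117)=1327710076, p(118)=1482074143, p(119)=1653668665, p(120)=1844349560, p(121)=2056148051, p(122)=2291320912, p(123)=2552338241, p(124)=2841940500, p(125)=3163127352, p(126)=3519222692, p(127)=3913864295, p(128)=4351078600, p(129)=4835271870, p(130)=5371315400, p(131)=5964539504, p(132)=6620830889, p(133)=7346629512, p(134)=8149040695, p(135)=9035836076, p(136)=10015581680, p(137)=11097645016, p(138)=12292341831, p(139)=13610949895, p(140)=15065878135, p(141)=16670689208, p(142)=18440293320.
Final step: p(143) = p(142) + p(141) - p(138) - p(136) + p(131) + p(128) - p(121) - p(117) + p(108) + p(103) - p(92) - p(86) + p(73) + p(66) - p(51) - p(43) + p(26) + p(17)
= 18440293320 + 16670689208 - 12292341831 - 10015581680 + 5964539504 + 4351078600 - 2056148051 - 1327710076 + 483502844 + 271248950 - 72533807 - 34262962 + 6185689 + 2323520 - 239943 - 63261 + 2436 + 297
= 20390982757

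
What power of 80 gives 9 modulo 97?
76

Baby-step giant-step with step n = ⌈√97⌉ = 10.
Baby steps 80^j mod 97 (j:value) for j=0..9: 0:1, 1:80, 2:95, 3:34, 4:4, 5:29, 6:89, 7:39, 8:16, 9:19.
Giant-step multiplier: 80^(-10) ≡ 80^(96-10) = 80^86 ≡ 3 (mod 97).
Giant steps γ_i = 9·3^i mod 97: γ_0=9, γ_1=27, γ_2=81, γ_3=49, γ_4=50, γ_5=53, γ_6=62, γ_7=89 (in table at j=6).
x = i·n + j = 7·10 + 6 = 76.
Check: 80^76 ≡ 9 (mod 97).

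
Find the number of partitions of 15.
176

p(n) counts ways to write n as a sum of positive integers (order ignored).
Euler's pentagonal recurrence: p(k) = p(k-1) + p(k-2) - p(k-5) - p(k-7) + p(k-12) + p(k-15) - ... (offsets j(3j∓1)/2, signs ++--, p(0)=1, p(<0)=0).
DP table for k = 0..14: p(0)=1, p(1)=1, p(2)=2, p(3)=3, p(4)=5, p(5)=7, p(6)=11, p(7)=15, p(8)=22, p(9)=30, p(10)=42, p(11)=56, p(12)=77, p(13)=101, p(14)=135.
Final step: p(15) = p(14) + p(13) - p(10) - p(8) + p(3) + p(0)
= 135 + 101 - 42 - 22 + 3 + 1
= 176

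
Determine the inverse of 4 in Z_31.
8

gcd(4, 31) = 1, so the inverse exists.
Extended Euclidean algorithm on (31, 4):
31 = 7 × 4 + 3  ⟹  3 = (1)·31 + (-7)·4
4 = 1 × 3 + 1  ⟹  1 = (-1)·31 + (8)·4
So (8)·4 ≡ 1 (mod 31), i.e. 4^(-1) ≡ 8 (mod 31).
Check: 4 × 8 = 32 ≡ 1 (mod 31)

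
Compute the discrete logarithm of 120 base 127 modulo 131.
93

Baby-step giant-step with step n = ⌈√131⌉ = 12.
Baby steps 127^j mod 131 (j:value) for j=0..11: 0:1, 1:127, 2:16, 3:67, 4:125, 5:24, 6:35, 7:122, 8:36, 9:118, 10:52, 11:54.
Giant-step multiplier: 127^(-12) ≡ 127^(130-12) = 127^118 ≡ 94 (mod 131).
Giant steps γ_i = 120·94^i mod 131: γ_0=120, γ_1=14, γ_2=6, γ_3=40, γ_4=92, γ_5=2, γ_6=57, γ_7=118 (in table at j=9).
x = i·n + j = 7·12 + 9 = 93.
Check: 127^93 ≡ 120 (mod 131).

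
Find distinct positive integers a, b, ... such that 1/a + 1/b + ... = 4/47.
1/12 + 1/564

Greedy algorithm:
4/47: ceiling(47/4) = 12, use 1/12
1/564: ceiling(564/1) = 564, use 1/564
Result: 4/47 = 1/12 + 1/564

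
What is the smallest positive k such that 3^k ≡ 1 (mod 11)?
5

11 is prime, so ord(3) divides φ(11) = 10.
Divisors of 10: 1, 2, 5, 10.
Repeated squaring: 3^1 ≡ 3, 3^2 ≡ 9, 3^4 ≡ 4, 3^8 ≡ 5 (mod 11).
Test 3^d mod 11 for each divisor d in increasing order:
3^1 ≡ 3
3^2 ≡ 9
3^5 = 3^4·3^1 ≡ 1  ← first divisor giving 1
The order is 5.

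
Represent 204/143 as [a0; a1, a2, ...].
[1; 2, 2, 1, 9, 2]

Euclidean algorithm steps:
204 = 1 × 143 + 61
143 = 2 × 61 + 21
61 = 2 × 21 + 19
21 = 1 × 19 + 2
19 = 9 × 2 + 1
2 = 2 × 1 + 0
Continued fraction: [1; 2, 2, 1, 9, 2]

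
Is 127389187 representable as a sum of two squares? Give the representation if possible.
Not possible

Factorization: 127389187 = 37 × 151^3
By Fermat: n is sum of two squares iff every prime p ≡ 3 (mod 4) appears to even power.
Prime(s) ≡ 3 (mod 4) with odd exponent: [(151, 3)]
Therefore 127389187 cannot be expressed as a² + b².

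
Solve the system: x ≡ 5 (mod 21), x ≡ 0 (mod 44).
572

Using Chinese Remainder Theorem:
M = 21 × 44 = 924
M1 = 44, M2 = 21
y1 = 44^(-1) mod 21 = 11
y2 = 21^(-1) mod 44 = 21
x = (5×44×11 + 0×21×21) mod 924 = 572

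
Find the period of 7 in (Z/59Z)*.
29

59 is prime, so ord(7) divides φ(59) = 58.
Divisors of 58: 1, 2, 29, 58.
Repeated squaring: 7^1 ≡ 7, 7^2 ≡ 49, 7^4 ≡ 41, 7^8 ≡ 29, 7^16 ≡ 15, 7^32 ≡ 48 (mod 59).
Test 7^d mod 59 for each divisor d in increasing order:
7^1 ≡ 7
7^2 ≡ 49
7^29 = 7^16·7^8·7^4·7^1 ≡ 1  ← first divisor giving 1
The order is 29.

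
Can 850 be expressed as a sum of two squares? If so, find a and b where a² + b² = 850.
3² + 29² (a=3, b=29)

Factorization: 850 = 2 × 5^2 × 17
By Fermat: n is sum of two squares iff every prime p ≡ 3 (mod 4) appears to even power.
All primes ≡ 3 (mod 4) appear to even power.
Search a = 0, 1, 2, … for 850 - a² a perfect square: first hit at a = 3: 850 - 9 = 841 = 29².
850 = 3² + 29² = 9 + 841 ✓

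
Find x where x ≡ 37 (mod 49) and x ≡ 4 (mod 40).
1164

Using Chinese Remainder Theorem:
M = 49 × 40 = 1960
M1 = 40, M2 = 49
y1 = 40^(-1) mod 49 = 38
y2 = 49^(-1) mod 40 = 9
x = (37×40×38 + 4×49×9) mod 1960 = 1164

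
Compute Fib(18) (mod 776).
256

Matrix identity: Q^n = [[F_(n+1), F_n], [F_n, F_(n-1)]] with Q = [[1,1],[1,0]].
n = 18 = 10010₂. Square-and-multiply, entries mod 776:
Q^1 = [[1,1],[1,0]]
Q^2 = (Q^1)² = [[2,1],[1,1]]
Q^4 = (Q^2)² = [[5,3],[3,2]]
Q^9 = (Q^4)²·Q = [[55,34],[34,21]]
Q^18 = (Q^9)² = [[301,256],[256,45]]
F_18 mod 776 = Q^18[0][1] = 256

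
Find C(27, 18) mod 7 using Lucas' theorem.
3

Using Lucas' theorem:
Write n=27 and k=18 in base 7:
n in base 7: [3, 6]
k in base 7: [2, 4]
C(27,18) mod 7 = ∏ C(n_i, k_i) mod 7
Digit binomials (mod 7): C(3,2) = 3; C(6,4) = 15 ≡ 1
Product: 3 × 1 = 3 ≡ 3 (mod 7)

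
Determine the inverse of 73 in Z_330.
217

gcd(73, 330) = 1, so the inverse exists.
Extended Euclidean algorithm on (330, 73):
330 = 4 × 73 + 38  ⟹  38 = (1)·330 + (-4)·73
73 = 1 × 38 + 35  ⟹  35 = (-1)·330 + (5)·73
38 = 1 × 35 + 3  ⟹  3 = (2)·330 + (-9)·73
35 = 11 × 3 + 2  ⟹  2 = (-23)·330 + (104)·73
3 = 1 × 2 + 1  ⟹  1 = (25)·330 + (-113)·73
So (-113)·73 ≡ 1 (mod 330), i.e. 73^(-1) ≡ -113 ≡ 217 (mod 330).
Check: 73 × 217 = 15841 ≡ 1 (mod 330)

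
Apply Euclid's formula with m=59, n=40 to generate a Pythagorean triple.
(1881, 4720, 5081)

Euclid's formula: a = m² - n², b = 2mn, c = m² + n²
m = 59, n = 40
a = 59² - 40² = 3481 - 1600 = 1881
b = 2 × 59 × 40 = 4720
c = 59² + 40² = 3481 + 1600 = 5081
Verification: 1881² + 4720² = 3538161 + 22278400 = 25816561 = 5081² ✓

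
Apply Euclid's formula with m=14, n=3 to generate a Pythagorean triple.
(187, 84, 205)

Euclid's formula: a = m² - n², b = 2mn, c = m² + n²
m = 14, n = 3
a = 14² - 3² = 196 - 9 = 187
b = 2 × 14 × 3 = 84
c = 14² + 3² = 196 + 9 = 205
Verification: 187² + 84² = 34969 + 7056 = 42025 = 205² ✓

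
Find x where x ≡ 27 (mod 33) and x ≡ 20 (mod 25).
720

Using Chinese Remainder Theorem:
M = 33 × 25 = 825
M1 = 25, M2 = 33
y1 = 25^(-1) mod 33 = 4
y2 = 33^(-1) mod 25 = 22
x = (27×25×4 + 20×33×22) mod 825 = 720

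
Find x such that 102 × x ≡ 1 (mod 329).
100

gcd(102, 329) = 1, so the inverse exists.
Extended Euclidean algorithm on (329, 102):
329 = 3 × 102 + 23  ⟹  23 = (1)·329 + (-3)·102
102 = 4 × 23 + 10  ⟹  10 = (-4)·329 + (13)·102
23 = 2 × 10 + 3  ⟹  3 = (9)·329 + (-29)·102
10 = 3 × 3 + 1  ⟹  1 = (-31)·329 + (100)·102
So (100)·102 ≡ 1 (mod 329), i.e. 102^(-1) ≡ 100 (mod 329).
Check: 102 × 100 = 10200 ≡ 1 (mod 329)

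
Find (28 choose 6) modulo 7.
0

Using Lucas' theorem:
Write n=28 and k=6 in base 7:
n in base 7: [4, 0]
k in base 7: [0, 6]
C(28,6) mod 7 = ∏ C(n_i, k_i) mod 7
Digit binomials (mod 7): C(4,0) = 1; C(0,6) = 0 (k_i > n_i)
Product: 1 × 0 = 0 ≡ 0 (mod 7)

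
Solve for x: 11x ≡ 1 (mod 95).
26

gcd(11, 95) = 1, so the inverse exists.
Extended Euclidean algorithm on (95, 11):
95 = 8 × 11 + 7  ⟹  7 = (1)·95 + (-8)·11
11 = 1 × 7 + 4  ⟹  4 = (-1)·95 + (9)·11
7 = 1 × 4 + 3  ⟹  3 = (2)·95 + (-17)·11
4 = 1 × 3 + 1  ⟹  1 = (-3)·95 + (26)·11
So (26)·11 ≡ 1 (mod 95), i.e. 11^(-1) ≡ 26 (mod 95).
Check: 11 × 26 = 286 ≡ 1 (mod 95)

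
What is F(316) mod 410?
407

Matrix identity: Q^n = [[F_(n+1), F_n], [F_n, F_(n-1)]] with Q = [[1,1],[1,0]].
n = 316 = 100111100₂. Square-and-multiply, entries mod 410:
Q^1 = [[1,1],[1,0]]
Q^2 = (Q^1)² = [[2,1],[1,1]]
Q^4 = (Q^2)² = [[5,3],[3,2]]
Q^9 = (Q^4)²·Q = [[55,34],[34,21]]
Q^19 = (Q^9)²·Q = [[205,81],[81,124]]
Q^39 = (Q^19)²·Q = [[205,206],[206,409]]
Q^79 = (Q^39)²·Q = [[205,1],[1,204]]
Q^158 = (Q^79)² = [[206,409],[409,207]]
Q^316 = (Q^158)² = [[207,407],[407,210]]
F_316 mod 410 = Q^316[0][1] = 407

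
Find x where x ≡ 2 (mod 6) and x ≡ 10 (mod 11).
32

Using Chinese Remainder Theorem:
M = 6 × 11 = 66
M1 = 11, M2 = 6
y1 = 11^(-1) mod 6 = 5
y2 = 6^(-1) mod 11 = 2
x = (2×11×5 + 10×6×2) mod 66 = 32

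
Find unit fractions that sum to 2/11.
1/6 + 1/66

Greedy algorithm:
2/11: ceiling(11/2) = 6, use 1/6
1/66: ceiling(66/1) = 66, use 1/66
Result: 2/11 = 1/6 + 1/66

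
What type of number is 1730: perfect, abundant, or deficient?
deficient

Proper divisors of 1730: sum = 1 + 2 + 5 + 10 + 173 + 346 + 865 = 1402
Since 1402 < 1730, 1730 is deficient.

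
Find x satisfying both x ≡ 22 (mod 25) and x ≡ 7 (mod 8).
47

Using Chinese Remainder Theorem:
M = 25 × 8 = 200
M1 = 8, M2 = 25
y1 = 8^(-1) mod 25 = 22
y2 = 25^(-1) mod 8 = 1
x = (22×8×22 + 7×25×1) mod 200 = 47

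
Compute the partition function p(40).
37338

p(n) counts ways to write n as a sum of positive integers (order ignored).
Euler's pentagonal recurrence: p(k) = p(k-1) + p(k-2) - p(k-5) - p(k-7) + p(k-12) + p(k-15) - ... (offsets j(3j∓1)/2, signs ++--, p(0)=1, p(<0)=0).
DP table for k = 0..39: p(0)=1, p(1)=1, p(2)=2, p(3)=3, p(4)=5, p(5)=7, p(6)=11, p(7)=15, p(8)=22, p(9)=30, p(10)=42, p(11)=56, p(12)=77, p(13)=101, p(14)=135, p(15)=176, p(16)=231, p(17)=297, p(18)=385, p(19)=490, p(20)=627, p(21)=792, p(22)=1002, p(23)=1255, p(24)=1575, p(25)=1958, p(26)=2436, p(27)=3010, p(28)=3718, p(29)=4565, p(30)=5604, p(31)=6842, p(32)=8349, p(33)=10143, p(34)=12310, p(35)=14883, p(36)=17977, p(37)=21637, p(38)=26015, p(39)=31185.
Final step: p(40) = p(39) + p(38) - p(35) - p(33) + p(28) + p(25) - p(18) - p(14) + p(5) + p(0)
= 31185 + 26015 - 14883 - 10143 + 3718 + 1958 - 385 - 135 + 7 + 1
= 37338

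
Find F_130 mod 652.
495

Matrix identity: Q^n = [[F_(n+1), F_n], [F_n, F_(n-1)]] with Q = [[1,1],[1,0]].
n = 130 = 10000010₂. Square-and-multiply, entries mod 652:
Q^1 = [[1,1],[1,0]]
Q^2 = (Q^1)² = [[2,1],[1,1]]
Q^4 = (Q^2)² = [[5,3],[3,2]]
Q^8 = (Q^4)² = [[34,21],[21,13]]
Q^16 = (Q^8)² = [[293,335],[335,610]]
Q^32 = (Q^16)² = [[518,629],[629,541]]
Q^65 = (Q^32)²·Q = [[648,229],[229,419]]
Q^130 = (Q^65)² = [[297,495],[495,454]]
F_130 mod 652 = Q^130[0][1] = 495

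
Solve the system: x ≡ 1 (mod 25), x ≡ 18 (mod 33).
51

Using Chinese Remainder Theorem:
M = 25 × 33 = 825
M1 = 33, M2 = 25
y1 = 33^(-1) mod 25 = 22
y2 = 25^(-1) mod 33 = 4
x = (1×33×22 + 18×25×4) mod 825 = 51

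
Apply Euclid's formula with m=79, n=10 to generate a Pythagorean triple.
(6141, 1580, 6341)

Euclid's formula: a = m² - n², b = 2mn, c = m² + n²
m = 79, n = 10
a = 79² - 10² = 6241 - 100 = 6141
b = 2 × 79 × 10 = 1580
c = 79² + 10² = 6241 + 100 = 6341
Verification: 6141² + 1580² = 37711881 + 2496400 = 40208281 = 6341² ✓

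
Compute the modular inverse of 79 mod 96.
79

gcd(79, 96) = 1, so the inverse exists.
Extended Euclidean algorithm on (96, 79):
96 = 1 × 79 + 17  ⟹  17 = (1)·96 + (-1)·79
79 = 4 × 17 + 11  ⟹  11 = (-4)·96 + (5)·79
17 = 1 × 11 + 6  ⟹  6 = (5)·96 + (-6)·79
11 = 1 × 6 + 5  ⟹  5 = (-9)·96 + (11)·79
6 = 1 × 5 + 1  ⟹  1 = (14)·96 + (-17)·79
So (-17)·79 ≡ 1 (mod 96), i.e. 79^(-1) ≡ -17 ≡ 79 (mod 96).
Check: 79 × 79 = 6241 ≡ 1 (mod 96)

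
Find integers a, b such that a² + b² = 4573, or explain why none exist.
27² + 62² (a=27, b=62)

Factorization: 4573 = 17 × 269
By Fermat: n is sum of two squares iff every prime p ≡ 3 (mod 4) appears to even power.
All primes ≡ 3 (mod 4) appear to even power.
Search a = 0, 1, 2, … for 4573 - a² a perfect square: first hit at a = 27: 4573 - 729 = 3844 = 62².
4573 = 27² + 62² = 729 + 3844 ✓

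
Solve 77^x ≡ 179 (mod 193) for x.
150

Baby-step giant-step with step n = ⌈√193⌉ = 14.
Baby steps 77^j mod 193 (j:value) for j=0..13: 0:1, 1:77, 2:139, 3:88, 4:21, 5:73, 6:24, 7:111, 8:55, 9:182, 10:118, 11:15, 12:190, 13:155.
Giant-step multiplier: 77^(-14) ≡ 77^(192-14) = 77^178 ≡ 56 (mod 193).
Giant steps γ_i = 179·56^i mod 193: γ_0=179, γ_1=181, γ_2=100, γ_3=3, γ_4=168, γ_5=144, γ_6=151, γ_7=157, γ_8=107, γ_9=9, γ_10=118 (in table at j=10).
x = i·n + j = 10·14 + 10 = 150.
Check: 77^150 ≡ 179 (mod 193).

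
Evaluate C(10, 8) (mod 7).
3

Using Lucas' theorem:
Write n=10 and k=8 in base 7:
n in base 7: [1, 3]
k in base 7: [1, 1]
C(10,8) mod 7 = ∏ C(n_i, k_i) mod 7
Digit binomials (mod 7): C(1,1) = 1; C(3,1) = 3
Product: 1 × 3 = 3 ≡ 3 (mod 7)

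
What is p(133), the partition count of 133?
7346629512

p(n) counts ways to write n as a sum of positive integers (order ignored).
Euler's pentagonal recurrence: p(k) = p(k-1) + p(k-2) - p(k-5) - p(k-7) + p(k-12) + p(k-15) - ... (offsets j(3j∓1)/2, signs ++--, p(0)=1, p(<0)=0).
DP table for k = 0..132: p(0)=1, p(1)=1, p(2)=2, p(3)=3, p(4)=5, p(5)=7, p(6)=11, p(7)=15, p(8)=22, p(9)=30, p(10)=42, p(11)=56, p(12)=77, p(13)=101, p(14)=135, p(15)=176, p(16)=231, p(17)=297, p(18)=385, p(19)=490, p(20)=627, p(21)=792, p(22)=1002, p(23)=1255, p(24)=1575, p(25)=1958, p(26)=2436, p(27)=3010, p(28)=3718, p(29)=4565, p(30)=5604, p(31)=6842, p(32)=8349, p(33)=10143, p(34)=12310, p(35)=14883, p(36)=17977, p(37)=21637, p(38)=26015, p(39)=31185, p(40)=37338, p(41)=44583, p(42)=53174, p(43)=63261, p(44)=75175, p(45)=89134, p(46)=105558, p(47)=124754, p(48)=147273, p(49)=173525, p(50)=204226, p(51)=239943, p(52)=281589, p(53)=329931, p(54)=386155, p(55)=451276, p(56)=526823, p(57)=614154, p(58)=715220, p(59)=831820, p(60)=966467, p(61)=1121505, p(62)=1300156, p(63)=1505499, p(64)=1741630, p(65)=2012558, p(66)=2323520, p(67)=2679689, p(68)=3087735, p(69)=3554345, p(70)=4087968, p(71)=4697205, p(72)=5392783, p(73)=6185689, p(74)=7089500, p(75)=8118264, p(76)=9289091, p(77)=10619863, p(78)=12132164, p(79)=13848650, p(80)=15796476, p(81)=18004327, p(82)=20506255, p(83)=23338469, p(84)=26543660, p(85)=30167357, p(86)=34262962, p(87)=38887673, p(88)=44108109, p(89)=49995925, p(90)=56634173, p(91)=64112359, p(92)=72533807, p(93)=82010177, p(94)=92669720, p(95)=104651419, p(96)=118114304, p(97)=133230930, p(98)=150198136, p(99)=169229875, p(100)=190569292, p(101)=214481126, p(102)=241265379, p(103)=271248950, p(104)=304801365, p(105)=342325709, p(106)=384276336, p(107)=431149389, p(108)=483502844, p(109)=541946240, p(110)=607163746, p(111)=679903203, p(112)=761002156, p(113)=851376628, p(114)=952050665, p(115)=1064144451, p(116)=1188908248, p(117)=1327710076, p(118)=1482074143, p(119)=1653668665, p(120)=1844349560, p(121)=2056148051, p(122)=2291320912, p(123)=2552338241, p(124)=2841940500, p(125)=3163127352, p(126)=3519222692, p(127)=3913864295, p(128)=4351078600, p(129)=4835271870, p(130)=5371315400, p(131)=5964539504, p(132)=6620830889.
Final step: p(133) = p(132) + p(131) - p(128) - p(126) + p(121) + p(118) - p(111) - p(107) + p(98) + p(93) - p(82) - p(76) + p(63) + p(56) - p(41) - p(33) + p(16) + p(7)
= 6620830889 + 5964539504 - 4351078600 - 3519222692 + 2056148051 + 1482074143 - 679903203 - 431149389 + 150198136 + 82010177 - 20506255 - 9289091 + 1505499 + 526823 - 44583 - 10143 + 231 + 15
= 7346629512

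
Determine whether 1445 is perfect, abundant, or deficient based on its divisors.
deficient

Proper divisors of 1445: sum = 1 + 5 + 17 + 85 + 289 = 397
Since 397 < 1445, 1445 is deficient.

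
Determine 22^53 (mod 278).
88

Repeated squaring. Binary of 53 = 110101.
22^1 ≡ 22 (mod 278); 22^2 ≡ 206 (mod 278); 22^4 ≡ 180 (mod 278); 22^8 ≡ 152 (mod 278); 22^16 ≡ 30 (mod 278); 22^32 ≡ 66 (mod 278)
22^53 = 22^1 × 22^4 × 22^16 × 22^32 ≡ 88 (mod 278)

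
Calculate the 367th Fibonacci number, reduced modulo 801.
76

Matrix identity: Q^n = [[F_(n+1), F_n], [F_n, F_(n-1)]] with Q = [[1,1],[1,0]].
n = 367 = 101101111₂. Square-and-multiply, entries mod 801:
Q^1 = [[1,1],[1,0]]
Q^2 = (Q^1)² = [[2,1],[1,1]]
Q^5 = (Q^2)²·Q = [[8,5],[5,3]]
Q^11 = (Q^5)²·Q = [[144,89],[89,55]]
Q^22 = (Q^11)² = [[622,89],[89,533]]
Q^45 = (Q^22)²·Q = [[179,713],[713,267]]
Q^91 = (Q^45)²·Q = [[537,536],[536,1]]
Q^183 = (Q^91)²·Q = [[555,547],[547,8]]
Q^367 = (Q^183)²·Q = [[453,76],[76,377]]
F_367 mod 801 = Q^367[0][1] = 76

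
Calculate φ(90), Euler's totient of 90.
24

90 = 2 × 3^2 × 5
φ(n) = n × ∏(1 - 1/p) for each prime p dividing n
φ(90) = 90 × (1 - 1/2) × (1 - 1/3) × (1 - 1/5) = 24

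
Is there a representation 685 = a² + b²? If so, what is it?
3² + 26² (a=3, b=26)

Factorization: 685 = 5 × 137
By Fermat: n is sum of two squares iff every prime p ≡ 3 (mod 4) appears to even power.
All primes ≡ 3 (mod 4) appear to even power.
Search a = 0, 1, 2, … for 685 - a² a perfect square: first hit at a = 3: 685 - 9 = 676 = 26².
685 = 3² + 26² = 9 + 676 ✓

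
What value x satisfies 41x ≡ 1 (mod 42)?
41

gcd(41, 42) = 1, so the inverse exists.
Extended Euclidean algorithm on (42, 41):
42 = 1 × 41 + 1  ⟹  1 = (1)·42 + (-1)·41
So (-1)·41 ≡ 1 (mod 42), i.e. 41^(-1) ≡ -1 ≡ 41 (mod 42).
Check: 41 × 41 = 1681 ≡ 1 (mod 42)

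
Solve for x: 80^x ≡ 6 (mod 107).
97

Baby-step giant-step with step n = ⌈√107⌉ = 11.
Baby steps 80^j mod 107 (j:value) for j=0..10: 0:1, 1:80, 2:87, 3:5, 4:79, 5:7, 6:25, 7:74, 8:35, 9:18, 10:49.
Giant-step multiplier: 80^(-11) ≡ 80^(106-11) = 80^95 ≡ 96 (mod 107).
Giant steps γ_i = 6·96^i mod 107: γ_0=6, γ_1=41, γ_2=84, γ_3=39, γ_4=106, γ_5=11, γ_6=93, γ_7=47, γ_8=18 (in table at j=9).
x = i·n + j = 8·11 + 9 = 97.
Check: 80^97 ≡ 6 (mod 107).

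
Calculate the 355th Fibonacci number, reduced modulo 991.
888

Matrix identity: Q^n = [[F_(n+1), F_n], [F_n, F_(n-1)]] with Q = [[1,1],[1,0]].
n = 355 = 101100011₂. Square-and-multiply, entries mod 991:
Q^1 = [[1,1],[1,0]]
Q^2 = (Q^1)² = [[2,1],[1,1]]
Q^5 = (Q^2)²·Q = [[8,5],[5,3]]
Q^11 = (Q^5)²·Q = [[144,89],[89,55]]
Q^22 = (Q^11)² = [[909,864],[864,45]]
Q^44 = (Q^22)² = [[60,735],[735,316]]
Q^88 = (Q^44)² = [[757,862],[862,886]]
Q^177 = (Q^88)²·Q = [[172,45],[45,127]]
Q^355 = (Q^177)²·Q = [[469,888],[888,572]]
F_355 mod 991 = Q^355[0][1] = 888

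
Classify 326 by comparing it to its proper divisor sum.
deficient

Proper divisors of 326: sum = 1 + 2 + 163 = 166
Since 166 < 326, 326 is deficient.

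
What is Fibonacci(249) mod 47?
13

Matrix identity: Q^n = [[F_(n+1), F_n], [F_n, F_(n-1)]] with Q = [[1,1],[1,0]].
n = 249 = 11111001₂. Square-and-multiply, entries mod 47:
Q^1 = [[1,1],[1,0]]
Q^3 = (Q^1)²·Q = [[3,2],[2,1]]
Q^7 = (Q^3)²·Q = [[21,13],[13,8]]
Q^15 = (Q^7)²·Q = [[0,46],[46,1]]
Q^31 = (Q^15)²·Q = [[0,1],[1,46]]
Q^62 = (Q^31)² = [[1,46],[46,2]]
Q^124 = (Q^62)² = [[2,44],[44,5]]
Q^249 = (Q^124)²·Q = [[39,13],[13,26]]
F_249 mod 47 = Q^249[0][1] = 13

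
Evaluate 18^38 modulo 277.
25

Repeated squaring. Binary of 38 = 100110.
18^1 ≡ 18 (mod 277); 18^2 ≡ 47 (mod 277); 18^4 ≡ 270 (mod 277); 18^8 ≡ 49 (mod 277); 18^16 ≡ 185 (mod 277); 18^32 ≡ 154 (mod 277)
18^38 = 18^2 × 18^4 × 18^32 ≡ 25 (mod 277)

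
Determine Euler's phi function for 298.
148

298 = 2 × 149
φ(n) = n × ∏(1 - 1/p) for each prime p dividing n
φ(298) = 298 × (1 - 1/2) × (1 - 1/149) = 148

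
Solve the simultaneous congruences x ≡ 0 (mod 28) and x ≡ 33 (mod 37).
588

Using Chinese Remainder Theorem:
M = 28 × 37 = 1036
M1 = 37, M2 = 28
y1 = 37^(-1) mod 28 = 25
y2 = 28^(-1) mod 37 = 4
x = (0×37×25 + 33×28×4) mod 1036 = 588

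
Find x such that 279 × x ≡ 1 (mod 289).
260

gcd(279, 289) = 1, so the inverse exists.
Extended Euclidean algorithm on (289, 279):
289 = 1 × 279 + 10  ⟹  10 = (1)·289 + (-1)·279
279 = 27 × 10 + 9  ⟹  9 = (-27)·289 + (28)·279
10 = 1 × 9 + 1  ⟹  1 = (28)·289 + (-29)·279
So (-29)·279 ≡ 1 (mod 289), i.e. 279^(-1) ≡ -29 ≡ 260 (mod 289).
Check: 279 × 260 = 72540 ≡ 1 (mod 289)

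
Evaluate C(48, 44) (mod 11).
1

Using Lucas' theorem:
Write n=48 and k=44 in base 11:
n in base 11: [4, 4]
k in base 11: [4, 0]
C(48,44) mod 11 = ∏ C(n_i, k_i) mod 11
Digit binomials (mod 11): C(4,4) = 1; C(4,0) = 1
Product: 1 × 1 = 1 ≡ 1 (mod 11)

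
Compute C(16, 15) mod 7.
2

Using Lucas' theorem:
Write n=16 and k=15 in base 7:
n in base 7: [2, 2]
k in base 7: [2, 1]
C(16,15) mod 7 = ∏ C(n_i, k_i) mod 7
Digit binomials (mod 7): C(2,2) = 1; C(2,1) = 2
Product: 1 × 2 = 2 ≡ 2 (mod 7)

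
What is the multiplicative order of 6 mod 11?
10

11 is prime, so ord(6) divides φ(11) = 10.
Divisors of 10: 1, 2, 5, 10.
Repeated squaring: 6^1 ≡ 6, 6^2 ≡ 3, 6^4 ≡ 9, 6^8 ≡ 4 (mod 11).
Test 6^d mod 11 for each divisor d in increasing order:
6^1 ≡ 6
6^2 ≡ 3
6^5 = 6^4·6^1 ≡ 10
6^10 = 6^8·6^2 ≡ 1  ← first divisor giving 1
The order is 10.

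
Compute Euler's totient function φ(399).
216

399 = 3 × 7 × 19
φ(n) = n × ∏(1 - 1/p) for each prime p dividing n
φ(399) = 399 × (1 - 1/3) × (1 - 1/7) × (1 - 1/19) = 216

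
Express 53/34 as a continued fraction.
[1; 1, 1, 3, 1, 3]

Euclidean algorithm steps:
53 = 1 × 34 + 19
34 = 1 × 19 + 15
19 = 1 × 15 + 4
15 = 3 × 4 + 3
4 = 1 × 3 + 1
3 = 3 × 1 + 0
Continued fraction: [1; 1, 1, 3, 1, 3]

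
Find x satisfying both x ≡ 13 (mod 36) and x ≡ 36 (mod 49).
85

Using Chinese Remainder Theorem:
M = 36 × 49 = 1764
M1 = 49, M2 = 36
y1 = 49^(-1) mod 36 = 25
y2 = 36^(-1) mod 49 = 15
x = (13×49×25 + 36×36×15) mod 1764 = 85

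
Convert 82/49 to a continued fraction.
[1; 1, 2, 16]

Euclidean algorithm steps:
82 = 1 × 49 + 33
49 = 1 × 33 + 16
33 = 2 × 16 + 1
16 = 16 × 1 + 0
Continued fraction: [1; 1, 2, 16]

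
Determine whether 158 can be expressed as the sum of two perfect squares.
Not possible

Factorization: 158 = 2 × 79
By Fermat: n is sum of two squares iff every prime p ≡ 3 (mod 4) appears to even power.
Prime(s) ≡ 3 (mod 4) with odd exponent: [(79, 1)]
Therefore 158 cannot be expressed as a² + b².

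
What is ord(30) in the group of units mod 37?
18

37 is prime, so ord(30) divides φ(37) = 36.
Divisors of 36: 1, 2, 3, 4, 6, 9, 12, 18, 36.
Repeated squaring: 30^1 ≡ 30, 30^2 ≡ 12, 30^4 ≡ 33, 30^8 ≡ 16, 30^16 ≡ 34, 30^32 ≡ 9 (mod 37).
Test 30^d mod 37 for each divisor d in increasing order:
30^1 ≡ 30
30^2 ≡ 12
30^3 = 30^2·30^1 ≡ 27
30^4 ≡ 33
30^6 = 30^4·30^2 ≡ 26
30^9 = 30^8·30^1 ≡ 36
30^12 = 30^8·30^4 ≡ 10
30^18 = 30^16·30^2 ≡ 1  ← first divisor giving 1
The order is 18.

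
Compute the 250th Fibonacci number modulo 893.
227

Matrix identity: Q^n = [[F_(n+1), F_n], [F_n, F_(n-1)]] with Q = [[1,1],[1,0]].
n = 250 = 11111010₂. Square-and-multiply, entries mod 893:
Q^1 = [[1,1],[1,0]]
Q^3 = (Q^1)²·Q = [[3,2],[2,1]]
Q^7 = (Q^3)²·Q = [[21,13],[13,8]]
Q^15 = (Q^7)²·Q = [[94,610],[610,377]]
Q^31 = (Q^15)²·Q = [[282,518],[518,657]]
Q^62 = (Q^31)² = [[471,610],[610,754]]
Q^125 = (Q^62)²·Q = [[798,96],[96,702]]
Q^250 = (Q^125)² = [[381,227],[227,154]]
F_250 mod 893 = Q^250[0][1] = 227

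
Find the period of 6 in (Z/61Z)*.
60

61 is prime, so ord(6) divides φ(61) = 60.
Divisors of 60: 1, 2, 3, 4, 5, 6, 10, 12, 15, 20, 30, 60.
Repeated squaring: 6^1 ≡ 6, 6^2 ≡ 36, 6^4 ≡ 15, 6^8 ≡ 42, 6^16 ≡ 56, 6^32 ≡ 25 (mod 61).
Test 6^d mod 61 for each divisor d in increasing order:
6^1 ≡ 6
6^2 ≡ 36
6^3 = 6^2·6^1 ≡ 33
6^4 ≡ 15
6^5 = 6^4·6^1 ≡ 29
6^6 = 6^4·6^2 ≡ 52
6^10 = 6^8·6^2 ≡ 48
6^12 = 6^8·6^4 ≡ 20
6^15 = 6^8·6^4·6^2·6^1 ≡ 50
6^20 = 6^16·6^4 ≡ 47
6^30 = 6^16·6^8·6^4·6^2 ≡ 60
6^60 = 6^32·6^16·6^8·6^4 ≡ 1  ← first divisor giving 1
The order is 60.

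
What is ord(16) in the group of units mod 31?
5

31 is prime, so ord(16) divides φ(31) = 30.
Divisors of 30: 1, 2, 3, 5, 6, 10, 15, 30.
Repeated squaring: 16^1 ≡ 16, 16^2 ≡ 8, 16^4 ≡ 2, 16^8 ≡ 4, 16^16 ≡ 16 (mod 31).
Test 16^d mod 31 for each divisor d in increasing order:
16^1 ≡ 16
16^2 ≡ 8
16^3 = 16^2·16^1 ≡ 4
16^5 = 16^4·16^1 ≡ 1  ← first divisor giving 1
The order is 5.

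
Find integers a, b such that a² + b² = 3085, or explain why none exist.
13² + 54² (a=13, b=54)

Factorization: 3085 = 5 × 617
By Fermat: n is sum of two squares iff every prime p ≡ 3 (mod 4) appears to even power.
All primes ≡ 3 (mod 4) appear to even power.
Search a = 0, 1, 2, … for 3085 - a² a perfect square: first hit at a = 13: 3085 - 169 = 2916 = 54².
3085 = 13² + 54² = 169 + 2916 ✓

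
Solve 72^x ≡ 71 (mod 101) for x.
84

Baby-step giant-step with step n = ⌈√101⌉ = 11.
Baby steps 72^j mod 101 (j:value) for j=0..10: 0:1, 1:72, 2:33, 3:53, 4:79, 5:32, 6:82, 7:46, 8:80, 9:3, 10:14.
Giant-step multiplier: 72^(-11) ≡ 72^(100-11) = 72^89 ≡ 50 (mod 101).
Giant steps γ_i = 71·50^i mod 101: γ_0=71, γ_1=15, γ_2=43, γ_3=29, γ_4=36, γ_5=83, γ_6=9, γ_7=46 (in table at j=7).
x = i·n + j = 7·11 + 7 = 84.
Check: 72^84 ≡ 71 (mod 101).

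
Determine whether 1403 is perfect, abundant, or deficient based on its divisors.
deficient

Proper divisors of 1403: sum = 1 + 23 + 61 = 85
Since 85 < 1403, 1403 is deficient.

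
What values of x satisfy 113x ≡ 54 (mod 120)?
x ≡ 78 (mod 120)

gcd(113, 120) = 1, which divides 54, so solutions exist.
Find 113^(-1) mod 120 by the extended Euclidean algorithm:
120 = 1 × 113 + 7  ⟹  7 = (1)·120 + (-1)·113
113 = 16 × 7 + 1  ⟹  1 = (-16)·120 + (17)·113
So (17)·113 ≡ 1 (mod 120), i.e. 113^(-1) ≡ 17 (mod 120).
x ≡ 17 × 54 = 918 ≡ 78 (mod 120).
Check: 113 × 78 = 8814 ≡ 54 (mod 120).
Unique solution: x ≡ 78 (mod 120)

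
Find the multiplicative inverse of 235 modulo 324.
91

gcd(235, 324) = 1, so the inverse exists.
Extended Euclidean algorithm on (324, 235):
324 = 1 × 235 + 89  ⟹  89 = (1)·324 + (-1)·235
235 = 2 × 89 + 57  ⟹  57 = (-2)·324 + (3)·235
89 = 1 × 57 + 32  ⟹  32 = (3)·324 + (-4)·235
57 = 1 × 32 + 25  ⟹  25 = (-5)·324 + (7)·235
32 = 1 × 25 + 7  ⟹  7 = (8)·324 + (-11)·235
25 = 3 × 7 + 4  ⟹  4 = (-29)·324 + (40)·235
7 = 1 × 4 + 3  ⟹  3 = (37)·324 + (-51)·235
4 = 1 × 3 + 1  ⟹  1 = (-66)·324 + (91)·235
So (91)·235 ≡ 1 (mod 324), i.e. 235^(-1) ≡ 91 (mod 324).
Check: 235 × 91 = 21385 ≡ 1 (mod 324)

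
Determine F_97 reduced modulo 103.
90

Matrix identity: Q^n = [[F_(n+1), F_n], [F_n, F_(n-1)]] with Q = [[1,1],[1,0]].
n = 97 = 1100001₂. Square-and-multiply, entries mod 103:
Q^1 = [[1,1],[1,0]]
Q^3 = (Q^1)²·Q = [[3,2],[2,1]]
Q^6 = (Q^3)² = [[13,8],[8,5]]
Q^12 = (Q^6)² = [[27,41],[41,89]]
Q^24 = (Q^12)² = [[41,18],[18,23]]
Q^48 = (Q^24)² = [[48,19],[19,29]]
Q^97 = (Q^48)²·Q = [[8,90],[90,21]]
F_97 mod 103 = Q^97[0][1] = 90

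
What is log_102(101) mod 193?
46

Baby-step giant-step with step n = ⌈√193⌉ = 14.
Baby steps 102^j mod 193 (j:value) for j=0..13: 0:1, 1:102, 2:175, 3:94, 4:131, 5:45, 6:151, 7:155, 8:177, 9:105, 10:95, 11:40, 12:27, 13:52.
Giant-step multiplier: 102^(-14) ≡ 102^(192-14) = 102^178 ≡ 110 (mod 193).
Giant steps γ_i = 101·110^i mod 193: γ_0=101, γ_1=109, γ_2=24, γ_3=131 (in table at j=4).
x = i·n + j = 3·14 + 4 = 46.
Check: 102^46 ≡ 101 (mod 193).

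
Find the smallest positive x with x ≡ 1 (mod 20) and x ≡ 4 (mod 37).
41

Using Chinese Remainder Theorem:
M = 20 × 37 = 740
M1 = 37, M2 = 20
y1 = 37^(-1) mod 20 = 13
y2 = 20^(-1) mod 37 = 13
x = (1×37×13 + 4×20×13) mod 740 = 41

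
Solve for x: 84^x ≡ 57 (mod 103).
85

Baby-step giant-step with step n = ⌈√103⌉ = 11.
Baby steps 84^j mod 103 (j:value) for j=0..10: 0:1, 1:84, 2:52, 3:42, 4:26, 5:21, 6:13, 7:62, 8:58, 9:31, 10:29.
Giant-step multiplier: 84^(-11) ≡ 84^(102-11) = 84^91 ≡ 20 (mod 103).
Giant steps γ_i = 57·20^i mod 103: γ_0=57, γ_1=7, γ_2=37, γ_3=19, γ_4=71, γ_5=81, γ_6=75, γ_7=58 (in table at j=8).
x = i·n + j = 7·11 + 8 = 85.
Check: 84^85 ≡ 57 (mod 103).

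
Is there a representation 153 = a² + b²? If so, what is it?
3² + 12² (a=3, b=12)

Factorization: 153 = 3^2 × 17
By Fermat: n is sum of two squares iff every prime p ≡ 3 (mod 4) appears to even power.
All primes ≡ 3 (mod 4) appear to even power.
Search a = 0, 1, 2, … for 153 - a² a perfect square: first hit at a = 3: 153 - 9 = 144 = 12².
153 = 3² + 12² = 9 + 144 ✓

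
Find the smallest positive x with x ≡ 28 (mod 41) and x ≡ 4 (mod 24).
28

Using Chinese Remainder Theorem:
M = 41 × 24 = 984
M1 = 24, M2 = 41
y1 = 24^(-1) mod 41 = 12
y2 = 41^(-1) mod 24 = 17
x = (28×24×12 + 4×41×17) mod 984 = 28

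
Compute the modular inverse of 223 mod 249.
67

gcd(223, 249) = 1, so the inverse exists.
Extended Euclidean algorithm on (249, 223):
249 = 1 × 223 + 26  ⟹  26 = (1)·249 + (-1)·223
223 = 8 × 26 + 15  ⟹  15 = (-8)·249 + (9)·223
26 = 1 × 15 + 11  ⟹  11 = (9)·249 + (-10)·223
15 = 1 × 11 + 4  ⟹  4 = (-17)·249 + (19)·223
11 = 2 × 4 + 3  ⟹  3 = (43)·249 + (-48)·223
4 = 1 × 3 + 1  ⟹  1 = (-60)·249 + (67)·223
So (67)·223 ≡ 1 (mod 249), i.e. 223^(-1) ≡ 67 (mod 249).
Check: 223 × 67 = 14941 ≡ 1 (mod 249)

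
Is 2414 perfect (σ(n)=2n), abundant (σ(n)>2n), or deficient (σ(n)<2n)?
deficient

Proper divisors of 2414: sum = 1 + 2 + 17 + 34 + 71 + 142 + 1207 = 1474
Since 1474 < 2414, 2414 is deficient.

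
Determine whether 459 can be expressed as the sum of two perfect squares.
Not possible

Factorization: 459 = 3^3 × 17
By Fermat: n is sum of two squares iff every prime p ≡ 3 (mod 4) appears to even power.
Prime(s) ≡ 3 (mod 4) with odd exponent: [(3, 3)]
Therefore 459 cannot be expressed as a² + b².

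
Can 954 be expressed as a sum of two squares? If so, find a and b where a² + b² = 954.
15² + 27² (a=15, b=27)

Factorization: 954 = 2 × 3^2 × 53
By Fermat: n is sum of two squares iff every prime p ≡ 3 (mod 4) appears to even power.
All primes ≡ 3 (mod 4) appear to even power.
Search a = 0, 1, 2, … for 954 - a² a perfect square: first hit at a = 15: 954 - 225 = 729 = 27².
954 = 15² + 27² = 225 + 729 ✓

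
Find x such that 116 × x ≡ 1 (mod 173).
88

gcd(116, 173) = 1, so the inverse exists.
Extended Euclidean algorithm on (173, 116):
173 = 1 × 116 + 57  ⟹  57 = (1)·173 + (-1)·116
116 = 2 × 57 + 2  ⟹  2 = (-2)·173 + (3)·116
57 = 28 × 2 + 1  ⟹  1 = (57)·173 + (-85)·116
So (-85)·116 ≡ 1 (mod 173), i.e. 116^(-1) ≡ -85 ≡ 88 (mod 173).
Check: 116 × 88 = 10208 ≡ 1 (mod 173)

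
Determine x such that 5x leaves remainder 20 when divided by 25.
x ≡ 4 (mod 5)

gcd(5, 25) = 5, which divides 20, so solutions exist.
Divide through by 5: x ≡ 4 (mod 5).
The coefficient of x is now 1, so x ≡ 4 (mod 5).
Check: 5 × 4 = 20 ≡ 20 (mod 25).
x ≡ 4 (mod 5), giving 5 solutions mod 25.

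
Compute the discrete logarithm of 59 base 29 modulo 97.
79

Baby-step giant-step with step n = ⌈√97⌉ = 10.
Baby steps 29^j mod 97 (j:value) for j=0..9: 0:1, 1:29, 2:65, 3:42, 4:54, 5:14, 6:18, 7:37, 8:6, 9:77.
Giant-step multiplier: 29^(-10) ≡ 29^(96-10) = 29^86 ≡ 49 (mod 97).
Giant steps γ_i = 59·49^i mod 97: γ_0=59, γ_1=78, γ_2=39, γ_3=68, γ_4=34, γ_5=17, γ_6=57, γ_7=77 (in table at j=9).
x = i·n + j = 7·10 + 9 = 79.
Check: 29^79 ≡ 59 (mod 97).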